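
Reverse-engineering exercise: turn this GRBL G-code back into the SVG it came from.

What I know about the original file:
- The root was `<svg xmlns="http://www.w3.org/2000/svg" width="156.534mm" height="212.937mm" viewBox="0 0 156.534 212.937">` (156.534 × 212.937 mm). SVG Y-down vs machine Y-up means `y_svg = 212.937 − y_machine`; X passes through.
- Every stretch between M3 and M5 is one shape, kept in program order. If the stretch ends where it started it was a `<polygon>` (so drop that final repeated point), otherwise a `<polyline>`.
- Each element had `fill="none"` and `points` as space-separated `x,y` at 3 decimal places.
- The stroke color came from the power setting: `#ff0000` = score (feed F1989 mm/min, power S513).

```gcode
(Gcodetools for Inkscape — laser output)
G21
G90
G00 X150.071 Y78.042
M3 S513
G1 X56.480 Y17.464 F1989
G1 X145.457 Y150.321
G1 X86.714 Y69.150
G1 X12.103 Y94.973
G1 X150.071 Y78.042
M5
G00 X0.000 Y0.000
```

Each laser-on run becomes one SVG element. Flip Y back into SVG space with y_svg = 212.937 − y_machine. Every run uses S513, so all elements get stroke `#ff0000` (score).

Run 1: The run returns to its start, so emit a `<polygon>` with points (Y-flipped): 150.071,134.895 56.480,195.473 145.457,62.616 86.714,143.787 12.103,117.964.

<svg xmlns="http://www.w3.org/2000/svg" width="156.534mm" height="212.937mm" viewBox="0 0 156.534 212.937">
  <polygon points="150.071,134.895 56.480,195.473 145.457,62.616 86.714,143.787 12.103,117.964" fill="none" stroke="#ff0000"/>
</svg>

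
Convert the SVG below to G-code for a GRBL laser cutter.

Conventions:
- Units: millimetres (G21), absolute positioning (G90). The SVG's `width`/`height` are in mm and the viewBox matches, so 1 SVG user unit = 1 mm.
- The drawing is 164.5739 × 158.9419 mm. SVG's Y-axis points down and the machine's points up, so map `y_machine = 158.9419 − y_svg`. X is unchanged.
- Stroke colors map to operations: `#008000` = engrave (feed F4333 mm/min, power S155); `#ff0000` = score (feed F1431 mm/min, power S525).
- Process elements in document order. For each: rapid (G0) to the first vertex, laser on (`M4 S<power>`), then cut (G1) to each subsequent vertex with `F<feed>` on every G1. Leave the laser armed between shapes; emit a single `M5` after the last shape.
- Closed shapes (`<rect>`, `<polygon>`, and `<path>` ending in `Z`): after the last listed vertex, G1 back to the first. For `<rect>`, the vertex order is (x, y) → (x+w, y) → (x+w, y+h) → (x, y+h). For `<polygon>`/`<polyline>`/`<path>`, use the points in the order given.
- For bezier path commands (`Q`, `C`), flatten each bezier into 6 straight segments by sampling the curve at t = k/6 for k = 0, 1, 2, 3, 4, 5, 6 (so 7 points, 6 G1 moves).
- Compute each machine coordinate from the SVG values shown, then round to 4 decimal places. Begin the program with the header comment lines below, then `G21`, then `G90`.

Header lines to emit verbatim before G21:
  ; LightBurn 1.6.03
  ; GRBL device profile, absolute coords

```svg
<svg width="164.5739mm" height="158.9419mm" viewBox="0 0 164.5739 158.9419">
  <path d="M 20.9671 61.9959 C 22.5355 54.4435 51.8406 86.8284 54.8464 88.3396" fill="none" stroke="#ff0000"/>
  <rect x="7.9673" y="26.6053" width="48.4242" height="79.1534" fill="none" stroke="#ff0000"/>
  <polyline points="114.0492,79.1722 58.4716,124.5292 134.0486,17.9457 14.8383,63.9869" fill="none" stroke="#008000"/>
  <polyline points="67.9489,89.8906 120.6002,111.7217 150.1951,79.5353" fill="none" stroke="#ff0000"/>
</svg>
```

; LightBurn 1.6.03
; GRBL device profile, absolute coords
G21
G90
G0 X20.9671 Y96.9460
M4 S525
G1 X23.8125 Y97.7219 F1431
G1 X29.7797 Y93.8086 F1431
G1 X37.3677 Y87.1730 F1431
G1 X45.0755 Y79.7821 F1431
G1 X51.4021 Y73.6029 F1431
G1 X54.8464 Y70.6023 F1431
G0 X7.9673 Y132.3366
M4 S525
G1 X56.3915 Y132.3366 F1431
G1 X56.3915 Y53.1832 F1431
G1 X7.9673 Y53.1832 F1431
G1 X7.9673 Y132.3366 F1431
G0 X114.0492 Y79.7697
M4 S155
G1 X58.4716 Y34.4127 F4333
G1 X134.0486 Y140.9962 F4333
G1 X14.8383 Y94.9550 F4333
G0 X67.9489 Y69.0513
M4 S525
G1 X120.6002 Y47.2202 F1431
G1 X150.1951 Y79.4066 F1431
M5

1 u = 1 mm; y_m = 158.9419 − y.

[1] `<path>` cubic bezier, #ff0000→score S525 F1431: (20.9671,96.9460) → (23.8125,97.7219) → (29.7797,93.8086) → (37.3677,87.1730) → (45.0755,79.7821) → (51.4021,73.6029) → (54.8464,70.6023)

[2] `<rect>` rectangle, #ff0000→score S525 F1431: (7.9673,132.3366) → (56.3915,132.3366) → (56.3915,53.1832) → (7.9673,53.1832) → (7.9673,132.3366) (closed)

[3] `<polyline>` open polyline, #008000→engrave S155 F4333: (114.0492,79.7697) → (58.4716,34.4127) → (134.0486,140.9962) → (14.8383,94.9550)

[4] `<polyline>` open polyline, #ff0000→score S525 F1431: (67.9489,69.0513) → (120.6002,47.2202) → (150.1951,79.4066)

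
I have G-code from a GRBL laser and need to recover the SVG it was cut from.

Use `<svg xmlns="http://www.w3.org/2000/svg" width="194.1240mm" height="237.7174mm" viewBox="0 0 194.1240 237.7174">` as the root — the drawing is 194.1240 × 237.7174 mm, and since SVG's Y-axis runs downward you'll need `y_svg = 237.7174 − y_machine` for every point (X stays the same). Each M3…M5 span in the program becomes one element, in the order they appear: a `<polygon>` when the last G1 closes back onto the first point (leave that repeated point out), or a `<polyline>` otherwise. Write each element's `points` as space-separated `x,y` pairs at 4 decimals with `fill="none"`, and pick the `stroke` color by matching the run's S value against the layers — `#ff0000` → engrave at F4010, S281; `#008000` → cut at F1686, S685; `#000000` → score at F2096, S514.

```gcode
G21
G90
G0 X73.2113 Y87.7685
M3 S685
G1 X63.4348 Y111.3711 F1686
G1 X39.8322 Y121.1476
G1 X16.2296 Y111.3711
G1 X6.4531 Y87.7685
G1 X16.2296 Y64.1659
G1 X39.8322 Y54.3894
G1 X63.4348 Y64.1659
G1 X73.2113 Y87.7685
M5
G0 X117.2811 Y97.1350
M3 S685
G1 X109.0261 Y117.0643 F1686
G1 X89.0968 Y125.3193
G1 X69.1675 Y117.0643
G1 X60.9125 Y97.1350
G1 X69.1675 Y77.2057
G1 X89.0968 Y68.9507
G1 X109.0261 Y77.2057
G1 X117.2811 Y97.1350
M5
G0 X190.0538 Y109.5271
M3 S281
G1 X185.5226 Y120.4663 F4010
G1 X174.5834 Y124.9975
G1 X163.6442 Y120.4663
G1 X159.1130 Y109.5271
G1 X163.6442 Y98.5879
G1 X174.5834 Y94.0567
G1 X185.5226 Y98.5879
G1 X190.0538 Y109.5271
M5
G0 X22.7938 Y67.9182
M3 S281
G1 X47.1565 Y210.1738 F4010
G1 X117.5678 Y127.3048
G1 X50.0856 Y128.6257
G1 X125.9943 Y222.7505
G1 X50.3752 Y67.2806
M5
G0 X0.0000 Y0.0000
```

<svg xmlns="http://www.w3.org/2000/svg" width="194.1240mm" height="237.7174mm" viewBox="0 0 194.1240 237.7174">
  <polygon points="73.2113,149.9489 63.4348,126.3463 39.8322,116.5698 16.2296,126.3463 6.4531,149.9489 16.2296,173.5515 39.8322,183.3280 63.4348,173.5515" fill="none" stroke="#008000"/>
  <polygon points="117.2811,140.5824 109.0261,120.6531 89.0968,112.3981 69.1675,120.6531 60.9125,140.5824 69.1675,160.5117 89.0968,168.7667 109.0261,160.5117" fill="none" stroke="#008000"/>
  <polygon points="190.0538,128.1903 185.5226,117.2511 174.5834,112.7199 163.6442,117.2511 159.1130,128.1903 163.6442,139.1295 174.5834,143.6607 185.5226,139.1295" fill="none" stroke="#ff0000"/>
  <polyline points="22.7938,169.7992 47.1565,27.5436 117.5678,110.4126 50.0856,109.0917 125.9943,14.9669 50.3752,170.4368" fill="none" stroke="#ff0000"/>
</svg>

Each laser-on run becomes one SVG element. Flip Y back into SVG space with y_svg = 237.7174 − y_machine.

Run 1: the run's S685 means `#008000` (cut). The run returns to its start, so emit a `<polygon>` with points (Y-flipped): 73.2113,149.9489 63.4348,126.3463 39.8322,116.5698 16.2296,126.3463 6.4531,149.9489 16.2296,173.5515 39.8322,183.3280 63.4348,173.5515.

Run 2: the run's S685 means `#008000` (cut). The run returns to its start, so emit a `<polygon>` with points (Y-flipped): 117.2811,140.5824 109.0261,120.6531 89.0968,112.3981 69.1675,120.6531 60.9125,140.5824 69.1675,160.5117 89.0968,168.7667 109.0261,160.5117.

Run 3: the run's S281 means `#ff0000` (engrave). The run returns to its start, so emit a `<polygon>` with points (Y-flipped): 190.0538,128.1903 185.5226,117.2511 174.5834,112.7199 163.6442,117.2511 159.1130,128.1903 163.6442,139.1295 174.5834,143.6607 185.5226,139.1295.

Run 4: the run's S281 means `#ff0000` (engrave). The run is open, so emit a `<polyline>` with points (Y-flipped): 22.7938,169.7992 47.1565,27.5436 117.5678,110.4126 50.0856,109.0917 125.9943,14.9669 50.3752,170.4368.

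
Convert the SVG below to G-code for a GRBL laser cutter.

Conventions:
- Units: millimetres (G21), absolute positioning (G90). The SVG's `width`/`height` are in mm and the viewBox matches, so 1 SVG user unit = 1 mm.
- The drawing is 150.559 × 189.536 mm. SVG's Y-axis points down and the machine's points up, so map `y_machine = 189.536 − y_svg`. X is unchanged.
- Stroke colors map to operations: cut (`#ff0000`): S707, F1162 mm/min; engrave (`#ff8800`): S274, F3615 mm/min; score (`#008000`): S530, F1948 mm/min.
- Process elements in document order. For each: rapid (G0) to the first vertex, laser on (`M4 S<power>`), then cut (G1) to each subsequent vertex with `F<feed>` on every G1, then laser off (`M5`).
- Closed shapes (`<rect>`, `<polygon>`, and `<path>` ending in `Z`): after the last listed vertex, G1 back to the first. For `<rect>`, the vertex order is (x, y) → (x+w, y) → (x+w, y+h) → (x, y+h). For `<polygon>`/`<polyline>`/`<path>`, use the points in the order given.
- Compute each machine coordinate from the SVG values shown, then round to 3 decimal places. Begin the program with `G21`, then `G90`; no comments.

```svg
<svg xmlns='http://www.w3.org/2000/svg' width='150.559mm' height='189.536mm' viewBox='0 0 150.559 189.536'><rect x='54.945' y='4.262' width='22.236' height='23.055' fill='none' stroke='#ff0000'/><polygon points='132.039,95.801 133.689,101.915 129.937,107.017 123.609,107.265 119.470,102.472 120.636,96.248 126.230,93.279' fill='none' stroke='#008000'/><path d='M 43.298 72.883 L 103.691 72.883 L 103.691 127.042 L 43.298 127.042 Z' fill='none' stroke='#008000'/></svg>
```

G21
G90
G0 X54.945 Y185.274
M4 S707
G1 X77.181 Y185.274 F1162
G1 X77.181 Y162.219 F1162
G1 X54.945 Y162.219 F1162
G1 X54.945 Y185.274 F1162
M5
G0 X132.039 Y93.735
M4 S530
G1 X133.689 Y87.621 F1948
G1 X129.937 Y82.519 F1948
G1 X123.609 Y82.271 F1948
G1 X119.470 Y87.064 F1948
G1 X120.636 Y93.288 F1948
G1 X126.230 Y96.257 F1948
G1 X132.039 Y93.735 F1948
M5
G0 X43.298 Y116.653
M4 S530
G1 X103.691 Y116.653 F1948
G1 X103.691 Y62.494 F1948
G1 X43.298 Y62.494 F1948
G1 X43.298 Y116.653 F1948
M5

viewBox `0 0 150.559 189.536` with mm width/height → 1 unit = 1 mm. Flip: y_m = 189.536 − y_svg.

**Shape 1** — `<rect>` rectangle, stroke `#ff0000` → cut (S707, F1162). Machine vertices: (54.945,185.274) → (77.181,185.274) → (77.181,162.219) → (54.945,162.219) → (54.945,185.274). Closed: final G1 returns to the first vertex.

**Shape 2** — `<polygon>` regular polygon, stroke `#008000` → score (S530, F1948). Machine vertices: (132.039,93.735) → (133.689,87.621) → (129.937,82.519) → (123.609,82.271) → (119.470,87.064) → (120.636,93.288) → (126.230,96.257) → (132.039,93.735). Closed: final G1 returns to the first vertex.

**Shape 3** — `<path>` rectangle, stroke `#008000` → score (S530, F1948). Machine vertices: (43.298,116.653) → (103.691,116.653) → (103.691,62.494) → (43.298,62.494) → (43.298,116.653). Closed: final G1 returns to the first vertex.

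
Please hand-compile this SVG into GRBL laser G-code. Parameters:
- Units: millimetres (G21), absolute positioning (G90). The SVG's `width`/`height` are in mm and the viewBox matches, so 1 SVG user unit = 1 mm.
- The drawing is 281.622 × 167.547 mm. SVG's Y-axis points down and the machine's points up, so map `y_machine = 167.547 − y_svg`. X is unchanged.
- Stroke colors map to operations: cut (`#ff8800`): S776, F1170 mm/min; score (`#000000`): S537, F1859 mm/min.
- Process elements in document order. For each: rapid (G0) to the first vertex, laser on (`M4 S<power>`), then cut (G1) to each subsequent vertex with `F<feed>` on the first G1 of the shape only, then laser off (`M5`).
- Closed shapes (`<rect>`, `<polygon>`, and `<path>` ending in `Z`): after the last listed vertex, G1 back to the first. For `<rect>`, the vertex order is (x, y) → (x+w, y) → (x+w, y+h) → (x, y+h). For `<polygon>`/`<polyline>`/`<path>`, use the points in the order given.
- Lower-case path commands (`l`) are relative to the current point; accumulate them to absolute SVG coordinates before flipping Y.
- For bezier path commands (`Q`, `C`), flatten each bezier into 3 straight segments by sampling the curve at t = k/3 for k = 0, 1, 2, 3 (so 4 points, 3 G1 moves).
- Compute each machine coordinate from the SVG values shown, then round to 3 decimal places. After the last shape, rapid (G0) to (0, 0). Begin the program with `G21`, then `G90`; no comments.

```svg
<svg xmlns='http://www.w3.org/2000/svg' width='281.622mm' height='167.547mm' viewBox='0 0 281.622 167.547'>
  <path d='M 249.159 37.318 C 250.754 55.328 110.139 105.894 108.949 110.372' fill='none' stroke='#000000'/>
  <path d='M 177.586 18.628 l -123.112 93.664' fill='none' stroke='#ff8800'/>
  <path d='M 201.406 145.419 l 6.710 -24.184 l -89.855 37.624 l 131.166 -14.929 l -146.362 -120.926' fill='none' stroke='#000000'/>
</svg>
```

1 u = 1 mm; y_m = 167.547 − y.

[1] `<path>` cubic bezier, #000000→score S537 F1859: (249.159,130.229) → (213.782,104.280) → (146.183,74.103) → (108.949,57.175)

[2] `<path>` line segment, #ff8800→cut S776 F1170: (177.586,148.919) → (54.474,55.255)

[3] `<path>` open polyline, #000000→score S537 F1859: (201.406,22.128) → (208.116,46.312) → (118.261,8.688) → (249.427,23.617) → (103.065,144.543)

G21
G90
G0 X249.159 Y130.229
M4 S537
G1 X213.782 Y104.280 F1859
G1 X146.183 Y74.103
G1 X108.949 Y57.175
M5
G0 X177.586 Y148.919
M4 S776
G1 X54.474 Y55.255 F1170
M5
G0 X201.406 Y22.128
M4 S537
G1 X208.116 Y46.312 F1859
G1 X118.261 Y8.688
G1 X249.427 Y23.617
G1 X103.065 Y144.543
M5
G0 X0.000 Y0.000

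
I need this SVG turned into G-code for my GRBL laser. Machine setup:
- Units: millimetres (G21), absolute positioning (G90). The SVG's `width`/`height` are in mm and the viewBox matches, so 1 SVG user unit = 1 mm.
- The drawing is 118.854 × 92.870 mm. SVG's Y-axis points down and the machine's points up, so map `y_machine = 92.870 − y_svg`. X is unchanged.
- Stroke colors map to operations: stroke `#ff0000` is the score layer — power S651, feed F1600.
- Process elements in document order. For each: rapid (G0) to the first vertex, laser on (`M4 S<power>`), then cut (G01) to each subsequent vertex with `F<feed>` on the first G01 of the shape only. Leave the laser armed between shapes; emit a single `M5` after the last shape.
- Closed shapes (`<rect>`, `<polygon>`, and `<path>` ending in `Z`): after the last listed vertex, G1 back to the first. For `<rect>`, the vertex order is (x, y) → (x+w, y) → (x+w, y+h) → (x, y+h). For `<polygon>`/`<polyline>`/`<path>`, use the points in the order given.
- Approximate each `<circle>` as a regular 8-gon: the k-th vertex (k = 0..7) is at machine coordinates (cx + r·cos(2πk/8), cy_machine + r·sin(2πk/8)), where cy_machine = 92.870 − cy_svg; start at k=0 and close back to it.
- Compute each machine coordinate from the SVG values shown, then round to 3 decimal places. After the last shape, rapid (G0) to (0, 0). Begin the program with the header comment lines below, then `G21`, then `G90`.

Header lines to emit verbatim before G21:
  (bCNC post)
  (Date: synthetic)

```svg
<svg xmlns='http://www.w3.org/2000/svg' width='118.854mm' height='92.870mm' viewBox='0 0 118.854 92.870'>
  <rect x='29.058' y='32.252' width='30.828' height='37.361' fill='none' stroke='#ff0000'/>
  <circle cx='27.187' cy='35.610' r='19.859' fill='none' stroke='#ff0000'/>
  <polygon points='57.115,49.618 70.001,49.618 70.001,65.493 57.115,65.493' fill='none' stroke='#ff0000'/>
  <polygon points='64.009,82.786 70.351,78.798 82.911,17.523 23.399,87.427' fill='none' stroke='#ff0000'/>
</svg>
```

(bCNC post)
(Date: synthetic)
G21
G90
G0 X29.058 Y60.618
M4 S651
G01 X59.886 Y60.618 F1600
G01 X59.886 Y23.257
G01 X29.058 Y23.257
G01 X29.058 Y60.618
G0 X47.046 Y57.260
M4 S651
G01 X41.229 Y71.302 F1600
G01 X27.187 Y77.119
G01 X13.145 Y71.302
G01 X7.328 Y57.260
G01 X13.145 Y43.218
G01 X27.187 Y37.401
G01 X41.229 Y43.218
G01 X47.046 Y57.260
G0 X57.115 Y43.252
M4 S651
G01 X70.001 Y43.252 F1600
G01 X70.001 Y27.377
G01 X57.115 Y27.377
G01 X57.115 Y43.252
G0 X64.009 Y10.084
M4 S651
G01 X70.351 Y14.072 F1600
G01 X82.911 Y75.347
G01 X23.399 Y5.443
G01 X64.009 Y10.084
M5
G0 X0.000 Y0.000

Since the viewBox matches the mm dimensions, user units are millimetres directly. The only transform is the Y-flip y_m = 92.870 − y_svg.

Shape 1 is a rectangle drawn with `<rect>`. Its stroke #ff0000 means score at S651, F1600. After flipping Y the toolpath is (29.058,60.618) → (59.886,60.618) → (59.886,23.257) → (29.058,23.257) → (29.058,60.618), returning to the start.

Shape 2 is a circle drawn with `<circle>`. Its stroke #ff0000 means score at S651, F1600. After flipping Y the toolpath is (47.046,57.260) → (41.229,71.302) → (27.187,77.119) → (13.145,71.302) → (7.328,57.260) → (13.145,43.218) → (27.187,37.401) → (41.229,43.218) → (47.046,57.260), returning to the start.

Shape 3 is a rectangle drawn with `<polygon>`. Its stroke #ff0000 means score at S651, F1600. After flipping Y the toolpath is (57.115,43.252) → (70.001,43.252) → (70.001,27.377) → (57.115,27.377) → (57.115,43.252), returning to the start.

Shape 4 is a closed polygon drawn with `<polygon>`. Its stroke #ff0000 means score at S651, F1600. After flipping Y the toolpath is (64.009,10.084) → (70.351,14.072) → (82.911,75.347) → (23.399,5.443) → (64.009,10.084), returning to the start.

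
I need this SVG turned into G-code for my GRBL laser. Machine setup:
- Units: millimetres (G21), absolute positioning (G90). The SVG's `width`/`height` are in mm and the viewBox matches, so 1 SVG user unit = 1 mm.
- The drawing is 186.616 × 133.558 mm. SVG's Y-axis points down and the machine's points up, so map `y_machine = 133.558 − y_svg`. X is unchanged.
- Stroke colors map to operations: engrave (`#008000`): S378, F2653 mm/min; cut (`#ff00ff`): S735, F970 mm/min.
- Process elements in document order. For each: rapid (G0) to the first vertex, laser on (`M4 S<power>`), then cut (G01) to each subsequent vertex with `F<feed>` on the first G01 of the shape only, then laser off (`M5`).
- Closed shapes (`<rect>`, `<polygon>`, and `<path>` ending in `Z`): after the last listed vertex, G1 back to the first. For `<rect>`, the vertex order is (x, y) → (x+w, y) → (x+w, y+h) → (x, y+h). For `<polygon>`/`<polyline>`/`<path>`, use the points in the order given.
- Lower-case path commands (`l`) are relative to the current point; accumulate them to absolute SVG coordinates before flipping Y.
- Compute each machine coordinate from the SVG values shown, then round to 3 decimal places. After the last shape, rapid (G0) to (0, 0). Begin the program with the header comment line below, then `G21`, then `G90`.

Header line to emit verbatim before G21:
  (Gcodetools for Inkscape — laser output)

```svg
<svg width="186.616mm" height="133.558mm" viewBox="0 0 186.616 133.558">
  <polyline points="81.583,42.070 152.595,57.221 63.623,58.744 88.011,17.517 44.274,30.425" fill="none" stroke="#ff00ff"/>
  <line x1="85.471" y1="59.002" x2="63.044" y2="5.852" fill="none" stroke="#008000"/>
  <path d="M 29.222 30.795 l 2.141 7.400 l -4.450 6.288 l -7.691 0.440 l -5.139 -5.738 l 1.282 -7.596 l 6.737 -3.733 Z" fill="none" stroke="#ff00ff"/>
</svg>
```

viewBox `0 0 186.616 133.558` with mm width/height → 1 unit = 1 mm. Flip: y_m = 133.558 − y_svg.

**Shape 1** — `<polyline>` open polyline, stroke `#ff00ff` → cut (S735, F970). Machine vertices: (81.583,91.488) → (152.595,76.337) → (63.623,74.814) → (88.011,116.041) → (44.274,103.133). Open path.

**Shape 2** — `<line>` line segment, stroke `#008000` → engrave (S378, F2653). Machine vertices: (85.471,74.556) → (63.044,127.706). Open path.

**Shape 3** — `<path>` regular polygon, stroke `#ff00ff` → cut (S735, F970). Machine vertices: (29.222,102.763) → (31.363,95.363) → (26.913,89.075) → (19.222,88.635) → (14.083,94.373) → (15.365,101.969) → (22.102,105.702) → (29.222,102.763). Closed: final G1 returns to the first vertex.

(Gcodetools for Inkscape — laser output)
G21
G90
G0 X81.583 Y91.488
M4 S735
G01 X152.595 Y76.337 F970
G01 X63.623 Y74.814
G01 X88.011 Y116.041
G01 X44.274 Y103.133
M5
G0 X85.471 Y74.556
M4 S378
G01 X63.044 Y127.706 F2653
M5
G0 X29.222 Y102.763
M4 S735
G01 X31.363 Y95.363 F970
G01 X26.913 Y89.075
G01 X19.222 Y88.635
G01 X14.083 Y94.373
G01 X15.365 Y101.969
G01 X22.102 Y105.702
G01 X29.222 Y102.763
M5
G0 X0.000 Y0.000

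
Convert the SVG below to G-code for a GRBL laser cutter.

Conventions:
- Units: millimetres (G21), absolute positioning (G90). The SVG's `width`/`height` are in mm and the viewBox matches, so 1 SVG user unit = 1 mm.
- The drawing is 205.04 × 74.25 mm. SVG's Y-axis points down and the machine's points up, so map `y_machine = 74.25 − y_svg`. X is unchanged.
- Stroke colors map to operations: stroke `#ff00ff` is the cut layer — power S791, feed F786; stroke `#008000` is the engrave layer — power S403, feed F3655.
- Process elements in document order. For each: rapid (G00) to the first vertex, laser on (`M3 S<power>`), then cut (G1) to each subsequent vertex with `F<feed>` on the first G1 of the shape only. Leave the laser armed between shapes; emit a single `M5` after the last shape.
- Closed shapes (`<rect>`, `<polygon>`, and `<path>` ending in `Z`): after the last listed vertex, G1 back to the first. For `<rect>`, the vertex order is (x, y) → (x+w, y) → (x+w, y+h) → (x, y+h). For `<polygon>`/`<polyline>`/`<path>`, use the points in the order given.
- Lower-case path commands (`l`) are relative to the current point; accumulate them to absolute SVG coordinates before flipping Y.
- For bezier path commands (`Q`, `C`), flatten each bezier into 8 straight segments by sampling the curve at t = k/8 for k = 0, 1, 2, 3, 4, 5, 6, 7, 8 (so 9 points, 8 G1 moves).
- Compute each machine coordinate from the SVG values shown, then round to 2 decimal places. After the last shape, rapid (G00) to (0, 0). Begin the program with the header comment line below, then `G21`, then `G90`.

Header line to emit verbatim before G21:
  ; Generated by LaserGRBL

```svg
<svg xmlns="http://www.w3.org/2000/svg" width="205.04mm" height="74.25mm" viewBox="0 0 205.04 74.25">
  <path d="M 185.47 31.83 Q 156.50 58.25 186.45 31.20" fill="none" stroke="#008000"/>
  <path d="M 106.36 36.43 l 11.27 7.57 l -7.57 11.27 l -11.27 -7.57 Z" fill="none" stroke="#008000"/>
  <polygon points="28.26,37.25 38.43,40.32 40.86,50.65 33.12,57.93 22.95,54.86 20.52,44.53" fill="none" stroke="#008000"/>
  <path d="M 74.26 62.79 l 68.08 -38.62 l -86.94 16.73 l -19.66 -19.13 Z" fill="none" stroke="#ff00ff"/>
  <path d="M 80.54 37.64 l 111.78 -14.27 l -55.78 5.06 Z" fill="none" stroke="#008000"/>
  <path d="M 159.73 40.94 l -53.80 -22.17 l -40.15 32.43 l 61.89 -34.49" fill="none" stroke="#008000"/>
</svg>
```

; Generated by LaserGRBL
G21
G90
G00 X185.47 Y42.42
M3 S403
G1 X179.15 Y36.65 F3655
G1 X174.67 Y32.55
G1 X172.03 Y30.12
G1 X171.23 Y29.37
G1 X172.27 Y30.28
G1 X175.16 Y32.87
G1 X179.88 Y37.12
G1 X186.45 Y43.05
G00 X106.36 Y37.82
M3 S403
G1 X117.63 Y30.25 F3655
G1 X110.06 Y18.98
G1 X98.79 Y26.55
G1 X106.36 Y37.82
G00 X28.26 Y37.00
M3 S403
G1 X38.43 Y33.93 F3655
G1 X40.86 Y23.60
G1 X33.12 Y16.32
G1 X22.95 Y19.39
G1 X20.52 Y29.72
G1 X28.26 Y37.00
G00 X74.26 Y11.46
M3 S791
G1 X142.34 Y50.08 F786
G1 X55.40 Y33.35
G1 X35.74 Y52.48
G1 X74.26 Y11.46
G00 X80.54 Y36.61
M3 S403
G1 X192.32 Y50.88 F3655
G1 X136.54 Y45.82
G1 X80.54 Y36.61
G00 X159.73 Y33.31
M3 S403
G1 X105.93 Y55.48 F3655
G1 X65.78 Y23.05
G1 X127.67 Y57.54
M5
G00 X0.00 Y0.00

Since the viewBox matches the mm dimensions, user units are millimetres directly. The only transform is the Y-flip y_m = 74.25 − y_svg.

Shape 1 is a quadratic bezier drawn with `<path>`. Its stroke #008000 means engrave at S403, F3655. After flipping Y the toolpath is (185.47,42.42) → (179.15,36.65) → (174.67,32.55) → (172.03,30.12) → (171.23,29.37) → (172.27,30.28) → (175.16,32.87) → (179.88,37.12) → (186.45,43.05).

Shape 2 is a regular polygon drawn with `<path>`. Its stroke #008000 means engrave at S403, F3655. After flipping Y the toolpath is (106.36,37.82) → (117.63,30.25) → (110.06,18.98) → (98.79,26.55) → (106.36,37.82), returning to the start.

Shape 3 is a regular polygon drawn with `<polygon>`. Its stroke #008000 means engrave at S403, F3655. After flipping Y the toolpath is (28.26,37.00) → (38.43,33.93) → (40.86,23.60) → (33.12,16.32) → (22.95,19.39) → (20.52,29.72) → (28.26,37.00), returning to the start.

Shape 4 is a closed polygon drawn with `<path>`. Its stroke #ff00ff means cut at S791, F786. After flipping Y the toolpath is (74.26,11.46) → (142.34,50.08) → (55.40,33.35) → (35.74,52.48) → (74.26,11.46), returning to the start.

Shape 5 is a closed polygon drawn with `<path>`. Its stroke #008000 means engrave at S403, F3655. After flipping Y the toolpath is (80.54,36.61) → (192.32,50.88) → (136.54,45.82) → (80.54,36.61), returning to the start.

Shape 6 is a open polyline drawn with `<path>`. Its stroke #008000 means engrave at S403, F3655. After flipping Y the toolpath is (159.73,33.31) → (105.93,55.48) → (65.78,23.05) → (127.67,57.54).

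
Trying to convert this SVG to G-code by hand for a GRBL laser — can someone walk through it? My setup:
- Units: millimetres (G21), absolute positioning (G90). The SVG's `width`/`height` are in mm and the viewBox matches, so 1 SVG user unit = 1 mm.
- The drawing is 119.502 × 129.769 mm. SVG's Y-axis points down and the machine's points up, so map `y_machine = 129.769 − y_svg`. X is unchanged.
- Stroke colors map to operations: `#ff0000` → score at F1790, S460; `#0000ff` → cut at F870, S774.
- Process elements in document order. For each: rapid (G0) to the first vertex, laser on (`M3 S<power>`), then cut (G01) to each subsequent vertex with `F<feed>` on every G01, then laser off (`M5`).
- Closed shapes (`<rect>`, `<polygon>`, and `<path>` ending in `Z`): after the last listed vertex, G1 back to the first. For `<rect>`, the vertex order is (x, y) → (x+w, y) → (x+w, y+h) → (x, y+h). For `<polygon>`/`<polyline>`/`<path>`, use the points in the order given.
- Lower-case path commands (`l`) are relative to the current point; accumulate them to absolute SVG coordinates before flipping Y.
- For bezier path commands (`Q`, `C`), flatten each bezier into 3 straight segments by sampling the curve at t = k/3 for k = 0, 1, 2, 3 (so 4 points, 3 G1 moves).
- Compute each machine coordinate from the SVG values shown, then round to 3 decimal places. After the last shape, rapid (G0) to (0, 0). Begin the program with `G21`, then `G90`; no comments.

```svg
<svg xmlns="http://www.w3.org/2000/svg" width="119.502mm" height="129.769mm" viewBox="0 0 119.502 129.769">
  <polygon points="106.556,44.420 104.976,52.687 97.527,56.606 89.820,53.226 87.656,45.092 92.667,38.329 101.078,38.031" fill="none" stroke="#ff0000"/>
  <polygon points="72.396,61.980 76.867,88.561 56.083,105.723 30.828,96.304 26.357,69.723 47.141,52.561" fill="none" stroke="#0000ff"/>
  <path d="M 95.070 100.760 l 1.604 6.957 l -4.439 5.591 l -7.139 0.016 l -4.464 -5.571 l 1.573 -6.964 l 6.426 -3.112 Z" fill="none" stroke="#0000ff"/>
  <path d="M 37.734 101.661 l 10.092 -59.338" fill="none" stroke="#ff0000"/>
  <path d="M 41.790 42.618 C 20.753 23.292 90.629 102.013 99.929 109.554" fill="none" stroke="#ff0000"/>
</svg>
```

G21
G90
G0 X106.556 Y85.349
M3 S460
G01 X104.976 Y77.082 F1790
G01 X97.527 Y73.163 F1790
G01 X89.820 Y76.543 F1790
G01 X87.656 Y84.677 F1790
G01 X92.667 Y91.440 F1790
G01 X101.078 Y91.738 F1790
G01 X106.556 Y85.349 F1790
M5
G0 X72.396 Y67.789
M3 S774
G01 X76.867 Y41.208 F870
G01 X56.083 Y24.046 F870
G01 X30.828 Y33.465 F870
G01 X26.357 Y60.046 F870
G01 X47.141 Y77.208 F870
G01 X72.396 Y67.789 F870
M5
G0 X95.070 Y29.009
M3 S774
G01 X96.674 Y22.052 F870
G01 X92.235 Y16.461 F870
G01 X85.096 Y16.445 F870
G01 X80.632 Y22.016 F870
G01 X82.205 Y28.980 F870
G01 X88.631 Y32.092 F870
G01 X95.070 Y29.009 F870
M5
G0 X37.734 Y28.108
M3 S460
G01 X47.826 Y87.446 F1790
M5
G0 X41.790 Y87.151
M3 S460
G01 X45.447 Y80.062 F1790
G01 X76.048 Y45.215 F1790
G01 X99.929 Y20.215 F1790
M5
G0 X0.000 Y0.000

1 u = 1 mm; y_m = 129.769 − y.

[1] `<polygon>` regular polygon, #ff0000→score S460 F1790: (106.556,85.349) → (104.976,77.082) → (97.527,73.163) → (89.820,76.543) → (87.656,84.677) → (92.667,91.440) → (101.078,91.738) → (106.556,85.349) (closed)

[2] `<polygon>` regular polygon, #0000ff→cut S774 F870: (72.396,67.789) → (76.867,41.208) → (56.083,24.046) → (30.828,33.465) → (26.357,60.046) → (47.141,77.208) → (72.396,67.789) (closed)

[3] `<path>` regular polygon, #0000ff→cut S774 F870: (95.070,29.009) → (96.674,22.052) → (92.235,16.461) → (85.096,16.445) → (80.632,22.016) → (82.205,28.980) → (88.631,32.092) → (95.070,29.009) (closed)

[4] `<path>` line segment, #ff0000→score S460 F1790: (37.734,28.108) → (47.826,87.446)

[5] `<path>` cubic bezier, #ff0000→score S460 F1790: (41.790,87.151) → (45.447,80.062) → (76.048,45.215) → (99.929,20.215)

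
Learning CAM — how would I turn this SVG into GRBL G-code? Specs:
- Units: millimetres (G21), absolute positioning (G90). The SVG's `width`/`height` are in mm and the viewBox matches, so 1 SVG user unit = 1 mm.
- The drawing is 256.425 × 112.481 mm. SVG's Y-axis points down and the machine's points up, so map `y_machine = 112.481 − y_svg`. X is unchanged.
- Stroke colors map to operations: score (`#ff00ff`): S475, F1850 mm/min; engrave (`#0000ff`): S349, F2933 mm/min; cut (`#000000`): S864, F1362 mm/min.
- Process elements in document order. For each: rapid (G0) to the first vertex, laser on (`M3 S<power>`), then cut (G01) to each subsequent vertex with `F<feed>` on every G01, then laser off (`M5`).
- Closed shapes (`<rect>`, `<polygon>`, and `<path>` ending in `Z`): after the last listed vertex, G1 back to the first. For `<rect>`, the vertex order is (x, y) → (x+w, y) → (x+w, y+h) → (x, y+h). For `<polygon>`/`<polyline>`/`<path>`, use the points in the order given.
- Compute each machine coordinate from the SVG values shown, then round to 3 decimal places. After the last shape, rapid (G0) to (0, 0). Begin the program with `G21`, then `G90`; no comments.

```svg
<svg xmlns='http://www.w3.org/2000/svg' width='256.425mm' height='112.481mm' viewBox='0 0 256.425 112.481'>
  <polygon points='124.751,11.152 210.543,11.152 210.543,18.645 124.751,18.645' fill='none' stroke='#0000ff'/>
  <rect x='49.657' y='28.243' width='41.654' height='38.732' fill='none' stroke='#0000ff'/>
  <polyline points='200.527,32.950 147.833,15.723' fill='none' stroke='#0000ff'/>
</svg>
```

G21
G90
G0 X124.751 Y101.329
M3 S349
G01 X210.543 Y101.329 F2933
G01 X210.543 Y93.836 F2933
G01 X124.751 Y93.836 F2933
G01 X124.751 Y101.329 F2933
M5
G0 X49.657 Y84.238
M3 S349
G01 X91.311 Y84.238 F2933
G01 X91.311 Y45.506 F2933
G01 X49.657 Y45.506 F2933
G01 X49.657 Y84.238 F2933
M5
G0 X200.527 Y79.531
M3 S349
G01 X147.833 Y96.758 F2933
M5
G0 X0.000 Y0.000

Since the viewBox matches the mm dimensions, user units are millimetres directly. The only transform is the Y-flip y_m = 112.481 − y_svg.

Shape 1 is a rectangle drawn with `<polygon>`. Its stroke #0000ff means engrave at S349, F2933. After flipping Y the toolpath is (124.751,101.329) → (210.543,101.329) → (210.543,93.836) → (124.751,93.836) → (124.751,101.329), returning to the start.

Shape 2 is a rectangle drawn with `<rect>`. Its stroke #0000ff means engrave at S349, F2933. After flipping Y the toolpath is (49.657,84.238) → (91.311,84.238) → (91.311,45.506) → (49.657,45.506) → (49.657,84.238), returning to the start.

Shape 3 is a line segment drawn with `<polyline>`. Its stroke #0000ff means engrave at S349, F2933. After flipping Y the toolpath is (200.527,79.531) → (147.833,96.758).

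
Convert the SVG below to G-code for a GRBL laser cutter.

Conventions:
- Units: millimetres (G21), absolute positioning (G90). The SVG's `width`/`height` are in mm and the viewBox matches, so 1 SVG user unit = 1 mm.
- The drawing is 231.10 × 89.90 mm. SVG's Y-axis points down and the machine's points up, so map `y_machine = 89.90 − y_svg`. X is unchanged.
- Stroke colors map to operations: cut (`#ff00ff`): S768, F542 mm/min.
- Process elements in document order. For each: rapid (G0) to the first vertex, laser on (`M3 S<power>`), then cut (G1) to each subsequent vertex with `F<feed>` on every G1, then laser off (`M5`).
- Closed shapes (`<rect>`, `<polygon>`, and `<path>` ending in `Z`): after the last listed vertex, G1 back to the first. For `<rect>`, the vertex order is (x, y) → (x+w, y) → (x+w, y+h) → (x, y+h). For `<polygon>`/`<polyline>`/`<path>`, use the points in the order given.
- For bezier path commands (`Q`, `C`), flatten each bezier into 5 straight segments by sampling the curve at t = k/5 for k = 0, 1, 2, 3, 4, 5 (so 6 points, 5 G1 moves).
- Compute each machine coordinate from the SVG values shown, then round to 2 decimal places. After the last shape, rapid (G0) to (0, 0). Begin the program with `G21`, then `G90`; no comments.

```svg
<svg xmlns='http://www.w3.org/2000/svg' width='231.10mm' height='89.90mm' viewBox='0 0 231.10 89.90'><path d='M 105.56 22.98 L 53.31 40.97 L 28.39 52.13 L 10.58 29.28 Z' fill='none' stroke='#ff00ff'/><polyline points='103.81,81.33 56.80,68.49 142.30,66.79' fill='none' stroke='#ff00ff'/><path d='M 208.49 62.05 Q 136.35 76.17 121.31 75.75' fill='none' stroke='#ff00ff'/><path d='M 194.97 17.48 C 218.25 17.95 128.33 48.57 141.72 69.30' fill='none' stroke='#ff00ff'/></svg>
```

G21
G90
G0 X105.56 Y66.92
M3 S768
G1 X53.31 Y48.93 F542
G1 X28.39 Y37.77 F542
G1 X10.58 Y60.62 F542
G1 X105.56 Y66.92 F542
M5
G0 X103.81 Y8.57
M3 S768
G1 X56.80 Y21.41 F542
G1 X142.30 Y23.11 F542
M5
G0 X208.49 Y27.85
M3 S768
G1 X181.92 Y22.78 F542
G1 X159.91 Y18.88 F542
G1 X142.48 Y16.14 F542
G1 X129.61 Y14.56 F542
G1 X121.31 Y14.15 F542
M5
G0 X194.97 Y72.42
M3 S768
G1 X197.09 Y68.84 F542
G1 X182.43 Y59.95 F542
G1 X161.38 Y47.66 F542
G1 X144.35 Y33.90 F542
G1 X141.72 Y20.60 F542
M5
G0 X0.00 Y0.00

viewBox `0 0 231.10 89.90` with mm width/height → 1 unit = 1 mm. Flip: y_m = 89.90 − y_svg.

**Shape 1** — `<path>` closed polygon, stroke `#ff00ff` → cut (S768, F542). Machine vertices: (105.56,66.92) → (53.31,48.93) → (28.39,37.77) → (10.58,60.62) → (105.56,66.92). Closed: final G1 returns to the first vertex.

**Shape 2** — `<polyline>` open polyline, stroke `#ff00ff` → cut (S768, F542). Machine vertices: (103.81,8.57) → (56.80,21.41) → (142.30,23.11). Open path.

**Shape 3** — `<path>` quadratic bezier, stroke `#ff00ff` → cut (S768, F542). Control points (SVG): P0=(208.49,62.05), P1=(136.35,76.17), P2=(121.31,75.75); sampled at t=k/5. Machine vertices: (208.49,27.85) → (181.92,22.78) → (159.91,18.88) → (142.48,16.14) → (129.61,14.56) → (121.31,14.15). Open path.

**Shape 4** — `<path>` cubic bezier, stroke `#ff00ff` → cut (S768, F542). Control points (SVG): P0=(194.97,17.48), P1=(218.25,17.95), P2=(128.33,48.57), P3=(141.72,69.30); sampled at t=k/5. Machine vertices: (194.97,72.42) → (197.09,68.84) → (182.43,59.95) → (161.38,47.66) → (144.35,33.90) → (141.72,20.60). Open path.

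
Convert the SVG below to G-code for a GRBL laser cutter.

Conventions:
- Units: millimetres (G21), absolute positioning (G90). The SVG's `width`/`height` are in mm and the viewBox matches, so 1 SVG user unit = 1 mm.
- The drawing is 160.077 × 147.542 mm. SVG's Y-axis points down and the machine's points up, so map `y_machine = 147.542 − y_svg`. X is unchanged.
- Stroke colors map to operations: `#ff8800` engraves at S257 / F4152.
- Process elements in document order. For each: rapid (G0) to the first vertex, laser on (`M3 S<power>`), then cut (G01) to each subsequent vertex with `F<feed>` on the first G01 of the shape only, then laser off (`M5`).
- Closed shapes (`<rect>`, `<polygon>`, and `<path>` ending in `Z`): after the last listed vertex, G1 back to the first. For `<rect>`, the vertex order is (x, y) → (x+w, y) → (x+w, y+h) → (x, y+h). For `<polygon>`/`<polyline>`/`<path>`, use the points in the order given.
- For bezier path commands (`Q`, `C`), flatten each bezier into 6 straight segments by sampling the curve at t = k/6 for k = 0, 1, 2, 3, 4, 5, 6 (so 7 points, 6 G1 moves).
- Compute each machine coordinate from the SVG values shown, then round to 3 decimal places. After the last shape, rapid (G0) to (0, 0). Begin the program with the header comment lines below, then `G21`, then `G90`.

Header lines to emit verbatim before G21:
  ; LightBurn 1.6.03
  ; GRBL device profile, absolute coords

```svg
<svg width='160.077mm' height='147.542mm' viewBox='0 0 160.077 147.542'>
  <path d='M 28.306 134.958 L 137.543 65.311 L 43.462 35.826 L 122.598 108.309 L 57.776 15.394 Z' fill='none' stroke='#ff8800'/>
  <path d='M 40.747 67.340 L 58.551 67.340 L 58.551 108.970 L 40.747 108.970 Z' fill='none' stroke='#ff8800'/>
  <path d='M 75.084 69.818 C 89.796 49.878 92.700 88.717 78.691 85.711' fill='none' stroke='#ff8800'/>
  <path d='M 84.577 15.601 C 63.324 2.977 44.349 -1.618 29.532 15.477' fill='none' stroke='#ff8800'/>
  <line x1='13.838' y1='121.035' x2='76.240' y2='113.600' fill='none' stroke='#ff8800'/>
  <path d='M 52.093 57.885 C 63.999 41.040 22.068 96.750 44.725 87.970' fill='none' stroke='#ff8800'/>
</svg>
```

; LightBurn 1.6.03
; GRBL device profile, absolute coords
G21
G90
G0 X28.306 Y12.584
M3 S257
G01 X137.543 Y82.231 F4152
G01 X43.462 Y111.716
G01 X122.598 Y39.233
G01 X57.776 Y132.148
G01 X28.306 Y12.584
M5
G0 X40.747 Y80.202
M3 S257
G01 X58.551 Y80.202 F4152
G01 X58.551 Y38.572
G01 X40.747 Y38.572
G01 X40.747 Y80.202
M5
G0 X75.084 Y77.724
M3 S257
G01 X81.432 Y83.262 F4152
G01 X85.671 Y81.798
G01 X87.658 Y76.128
G01 X87.251 Y69.047
G01 X84.310 Y63.349
G01 X78.691 Y61.831
M5
G0 X84.577 Y131.941
M3 S257
G01 X74.149 Y137.521 F4152
G01 X64.153 Y141.383
G01 X54.641 Y143.148
G01 X45.665 Y142.436
G01 X37.278 Y138.868
G01 X29.532 Y132.065
M5
G0 X13.838 Y26.507
M3 S257
G01 X76.240 Y33.942 F4152
M5
G0 X52.093 Y89.657
M3 S257
G01 X54.108 Y92.668 F4152
G01 X50.439 Y87.393
G01 X44.377 Y77.639
G01 X39.211 Y67.213
G01 X38.231 Y59.922
G01 X44.725 Y59.572
M5
G0 X0.000 Y0.000

viewBox `0 0 160.077 147.542` with mm width/height → 1 unit = 1 mm. Flip: y_m = 147.542 − y_svg.

**Shape 1** — `<path>` closed polygon, stroke `#ff8800` → engrave (S257, F4152). Machine vertices: (28.306,12.584) → (137.543,82.231) → (43.462,111.716) → (122.598,39.233) → (57.776,132.148) → (28.306,12.584). Closed: final G1 returns to the first vertex.

**Shape 2** — `<path>` rectangle, stroke `#ff8800` → engrave (S257, F4152). Machine vertices: (40.747,80.202) → (58.551,80.202) → (58.551,38.572) → (40.747,38.572) → (40.747,80.202). Closed: final G1 returns to the first vertex.

**Shape 3** — `<path>` cubic bezier, stroke `#ff8800` → engrave (S257, F4152). Control points (SVG): P0=(75.084,69.818), P1=(89.796,49.878), P2=(92.700,88.717), P3=(78.691,85.711); sampled at t=k/6. Machine vertices: (75.084,77.724) → (81.432,83.262) → (85.671,81.798) → (87.658,76.128) → (87.251,69.047) → (84.310,63.349) → (78.691,61.831). Open path.

**Shape 4** — `<path>` cubic bezier, stroke `#ff8800` → engrave (S257, F4152). Control points (SVG): P0=(84.577,15.601), P1=(63.324,2.977), P2=(44.349,-1.618), P3=(29.532,15.477); sampled at t=k/6. Machine vertices: (84.577,131.941) → (74.149,137.521) → (64.153,141.383) → (54.641,143.148) → (45.665,142.436) → (37.278,138.868) → (29.532,132.065). Open path.

**Shape 5** — `<line>` line segment, stroke `#ff8800` → engrave (S257, F4152). Machine vertices: (13.838,26.507) → (76.240,33.942). Open path.

**Shape 6** — `<path>` cubic bezier, stroke `#ff8800` → engrave (S257, F4152). Control points (SVG): P0=(52.093,57.885), P1=(63.999,41.040), P2=(22.068,96.750), P3=(44.725,87.970); sampled at t=k/6. Machine vertices: (52.093,89.657) → (54.108,92.668) → (50.439,87.393) → (44.377,77.639) → (39.211,67.213) → (38.231,59.922) → (44.725,59.572). Open path.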